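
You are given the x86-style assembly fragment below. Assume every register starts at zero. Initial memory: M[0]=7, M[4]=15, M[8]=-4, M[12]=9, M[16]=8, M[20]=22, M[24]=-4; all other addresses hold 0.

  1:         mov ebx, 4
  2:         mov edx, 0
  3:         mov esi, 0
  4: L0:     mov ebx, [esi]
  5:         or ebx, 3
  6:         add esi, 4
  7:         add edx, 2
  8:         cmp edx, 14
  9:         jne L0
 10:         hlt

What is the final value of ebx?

ebx=4
edx=0
esi=0
ebx=M[0]=7
ebx=7|3=7
esi=0+4=4
edx=0+2=2
cmp edx, 14  (cmp 2,14)
jne L0: taken
ebx=M[4]=15
ebx=15|3=15
esi=4+4=8
edx=2+2=4
cmp edx, 14  (cmp 4,14)
jne L0: taken
ebx=M[8]=-4
ebx=(-4)|3=-1
esi=8+4=12
edx=4+2=6
cmp edx, 14  (cmp 6,14)
jne L0: taken
ebx=M[12]=9
ebx=9|3=11
esi=12+4=16
edx=6+2=8
cmp edx, 14  (cmp 8,14)
jne L0: taken
ebx=M[16]=8
ebx=8|3=11
esi=16+4=20
edx=8+2=10
cmp edx, 14  (cmp 10,14)
jne L0: taken
ebx=M[20]=22
ebx=22|3=23
esi=20+4=24
edx=10+2=12
cmp edx, 14  (cmp 12,14)
jne L0: taken
ebx=M[24]=-4
ebx=(-4)|3=-1
esi=24+4=28
edx=12+2=14
cmp edx, 14  (cmp 14,14)
jne L0: not taken
halt.

-1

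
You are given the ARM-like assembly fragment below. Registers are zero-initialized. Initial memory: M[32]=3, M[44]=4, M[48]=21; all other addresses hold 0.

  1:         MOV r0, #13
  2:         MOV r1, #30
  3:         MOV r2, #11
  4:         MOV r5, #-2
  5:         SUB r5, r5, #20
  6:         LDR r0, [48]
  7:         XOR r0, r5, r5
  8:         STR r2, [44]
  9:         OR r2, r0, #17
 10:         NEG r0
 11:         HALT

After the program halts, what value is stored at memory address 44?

11

r0=13
r1=30
r2=11
r5=-2
r5=(-2)-20=-22
r0=M[48]=21
r0=(-22)^(-22)=0
STR r2, [44] → M[44]=11
r2=0|17=17
r0=-(0)=0
halt.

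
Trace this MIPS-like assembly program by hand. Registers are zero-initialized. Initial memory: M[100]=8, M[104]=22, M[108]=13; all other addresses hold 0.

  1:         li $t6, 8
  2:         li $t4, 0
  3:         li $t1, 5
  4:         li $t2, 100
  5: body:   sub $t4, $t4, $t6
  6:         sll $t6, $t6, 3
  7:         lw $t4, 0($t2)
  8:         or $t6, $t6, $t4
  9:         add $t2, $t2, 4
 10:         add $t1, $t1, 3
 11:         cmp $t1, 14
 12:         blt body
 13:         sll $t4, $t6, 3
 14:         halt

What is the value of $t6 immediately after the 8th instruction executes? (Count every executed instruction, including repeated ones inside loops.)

$t6=8
$t4=0
$t1=5
$t2=100
$t4=0-8=-8
$t6=8<<3=64
$t4=M[100]=8
$t6=64|8=72
After step 8: $t6 = 72.

72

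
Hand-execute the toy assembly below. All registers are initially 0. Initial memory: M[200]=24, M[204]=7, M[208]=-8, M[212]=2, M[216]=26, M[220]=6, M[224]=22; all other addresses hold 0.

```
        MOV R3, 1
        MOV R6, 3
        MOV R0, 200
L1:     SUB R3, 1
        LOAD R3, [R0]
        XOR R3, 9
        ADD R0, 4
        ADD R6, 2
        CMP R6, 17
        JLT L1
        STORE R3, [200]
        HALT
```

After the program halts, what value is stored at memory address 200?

R3=1
R6=3
R0=200
R3=1-1=0
R3=M[200]=24
R3=24^9=17
R0=200+4=204
R6=3+2=5
CMP R6, 17  (cmp 5,17)
JLT L1: taken
R3=17-1=16
R3=M[204]=7
R3=7^9=14
R0=204+4=208
R6=5+2=7
CMP R6, 17  (cmp 7,17)
JLT L1: taken
R3=14-1=13
R3=M[208]=-8
R3=(-8)^9=-15
R0=208+4=212
R6=7+2=9
CMP R6, 17  (cmp 9,17)
JLT L1: taken
R3=(-15)-1=-16
R3=M[212]=2
R3=2^9=11
R0=212+4=216
R6=9+2=11
CMP R6, 17  (cmp 11,17)
JLT L1: taken
R3=11-1=10
R3=M[216]=26
R3=26^9=19
R0=216+4=220
R6=11+2=13
CMP R6, 17  (cmp 13,17)
JLT L1: taken
R3=19-1=18
R3=M[220]=6
R3=6^9=15
R0=220+4=224
R6=13+2=15
CMP R6, 17  (cmp 15,17)
JLT L1: taken
R3=15-1=14
R3=M[224]=22
R3=22^9=31
R0=224+4=228
R6=15+2=17
CMP R6, 17  (cmp 17,17)
JLT L1: not taken
STORE R3, [200] → M[200]=31
halt.

31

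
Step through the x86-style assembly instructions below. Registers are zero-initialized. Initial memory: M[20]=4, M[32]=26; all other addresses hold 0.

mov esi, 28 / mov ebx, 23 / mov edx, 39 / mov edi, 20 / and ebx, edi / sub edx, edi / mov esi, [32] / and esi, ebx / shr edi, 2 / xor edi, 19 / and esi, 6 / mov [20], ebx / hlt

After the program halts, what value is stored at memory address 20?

20

esi=28
ebx=23
edx=39
edi=20
ebx=23&20=20
edx=39-20=19
esi=M[32]=26
esi=26&20=16
edi=20>>2=5
edi=5^19=22
esi=16&6=0
mov [20], ebx → M[20]=20
halt.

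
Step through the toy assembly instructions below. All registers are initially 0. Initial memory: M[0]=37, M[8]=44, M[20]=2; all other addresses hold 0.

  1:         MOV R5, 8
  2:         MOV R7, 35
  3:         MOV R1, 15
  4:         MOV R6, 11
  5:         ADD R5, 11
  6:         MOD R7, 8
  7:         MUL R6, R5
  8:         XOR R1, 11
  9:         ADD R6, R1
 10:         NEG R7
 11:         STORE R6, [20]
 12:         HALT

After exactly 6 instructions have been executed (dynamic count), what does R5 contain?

19

after MOV R5, 8: R5=8
after MOV R7, 35: R7=35
after MOV R1, 15: R1=15
after MOV R6, 11: R6=11
after ADD R5, 11: R5=8+11=19
after MOD R7, 8: R7=35%8=3
After step 6: R5 = 19.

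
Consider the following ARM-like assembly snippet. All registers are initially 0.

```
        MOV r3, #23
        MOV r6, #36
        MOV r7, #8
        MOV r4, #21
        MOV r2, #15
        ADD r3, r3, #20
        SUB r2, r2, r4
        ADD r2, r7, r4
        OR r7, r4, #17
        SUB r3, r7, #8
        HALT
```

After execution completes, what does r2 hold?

29

r3=23
r6=36
r7=8
r4=21
r2=15
r3=23+20=43
r2=15-21=-6
r2=8+21=29
r7=21|17=21
r3=21-8=13
halt.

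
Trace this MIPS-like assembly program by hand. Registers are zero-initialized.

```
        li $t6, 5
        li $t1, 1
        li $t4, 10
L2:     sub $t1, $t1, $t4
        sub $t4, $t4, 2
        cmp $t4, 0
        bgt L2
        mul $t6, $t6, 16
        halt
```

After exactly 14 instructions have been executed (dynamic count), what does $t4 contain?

4

after li $t6, 5: $t6=5
after li $t1, 1: $t1=1
after li $t4, 10: $t4=10
after sub $t1, $t1, $t4: $t1=1-10=-9
after sub $t4, $t4, 2: $t4=10-2=8
cmp $t4, 0  (cmp 8,0)
bgt L2: taken
after sub $t1, $t1, $t4: $t1=(-9)-8=-17
after sub $t4, $t4, 2: $t4=8-2=6
cmp $t4, 0  (cmp 6,0)
bgt L2: taken
after sub $t1, $t1, $t4: $t1=(-17)-6=-23
after sub $t4, $t4, 2: $t4=6-2=4
cmp $t4, 0  (cmp 4,0)
After step 14: $t4 = 4.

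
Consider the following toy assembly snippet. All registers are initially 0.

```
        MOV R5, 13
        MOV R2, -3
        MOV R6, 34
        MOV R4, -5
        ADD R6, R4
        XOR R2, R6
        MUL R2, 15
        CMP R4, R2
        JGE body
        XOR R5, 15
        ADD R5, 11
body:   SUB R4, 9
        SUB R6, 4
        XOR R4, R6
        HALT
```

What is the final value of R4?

-21

R5=13
R2=-3
R6=34
R4=-5
R6=34+(-5)=29
R2=(-3)^29=-32
R2=(-32)*15=-480
CMP R4, R2  (cmp -5,-480)
JGE body: taken
R4=(-5)-9=-14
R6=29-4=25
R4=(-14)^25=-21
halt.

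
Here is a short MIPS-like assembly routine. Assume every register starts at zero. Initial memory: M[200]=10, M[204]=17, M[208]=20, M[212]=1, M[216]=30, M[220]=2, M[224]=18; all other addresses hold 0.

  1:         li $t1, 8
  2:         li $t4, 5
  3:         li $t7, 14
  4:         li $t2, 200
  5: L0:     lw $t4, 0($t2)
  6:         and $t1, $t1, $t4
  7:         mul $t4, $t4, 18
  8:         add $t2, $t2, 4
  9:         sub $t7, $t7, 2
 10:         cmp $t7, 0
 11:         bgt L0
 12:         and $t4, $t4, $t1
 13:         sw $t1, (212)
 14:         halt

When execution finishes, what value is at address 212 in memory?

$t1=8
$t4=5
$t7=14
$t2=200
$t4=M[200]=10
$t1=8&10=8
$t4=10*18=180
$t2=200+4=204
$t7=14-2=12
cmp $t7, 0  (cmp 12,0)
bgt L0: taken
$t4=M[204]=17
$t1=8&17=0
$t4=17*18=306
$t2=204+4=208
$t7=12-2=10
cmp $t7, 0  (cmp 10,0)
bgt L0: taken
$t4=M[208]=20
$t1=0&20=0
$t4=20*18=360
$t2=208+4=212
$t7=10-2=8
cmp $t7, 0  (cmp 8,0)
bgt L0: taken
$t4=M[212]=1
$t1=0&1=0
$t4=1*18=18
$t2=212+4=216
$t7=8-2=6
cmp $t7, 0  (cmp 6,0)
bgt L0: taken
$t4=M[216]=30
$t1=0&30=0
$t4=30*18=540
$t2=216+4=220
$t7=6-2=4
cmp $t7, 0  (cmp 4,0)
bgt L0: taken
$t4=M[220]=2
$t1=0&2=0
$t4=2*18=36
$t2=220+4=224
$t7=4-2=2
cmp $t7, 0  (cmp 2,0)
bgt L0: taken
$t4=M[224]=18
$t1=0&18=0
$t4=18*18=324
$t2=224+4=228
$t7=2-2=0
cmp $t7, 0  (cmp 0,0)
bgt L0: not taken
$t4=324&0=0
sw $t1, (212) → M[212]=0
halt.

0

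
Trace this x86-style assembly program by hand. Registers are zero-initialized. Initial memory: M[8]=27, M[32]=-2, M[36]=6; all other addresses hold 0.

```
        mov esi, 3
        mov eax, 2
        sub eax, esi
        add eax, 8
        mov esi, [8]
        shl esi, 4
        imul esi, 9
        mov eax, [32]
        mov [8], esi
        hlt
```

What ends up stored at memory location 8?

3888

esi=3
eax=2
eax=2-3=-1
eax=(-1)+8=7
esi=M[8]=27
esi=27<<4=432
esi=432*9=3888
eax=M[32]=-2
mov [8], esi → M[8]=3888
halt.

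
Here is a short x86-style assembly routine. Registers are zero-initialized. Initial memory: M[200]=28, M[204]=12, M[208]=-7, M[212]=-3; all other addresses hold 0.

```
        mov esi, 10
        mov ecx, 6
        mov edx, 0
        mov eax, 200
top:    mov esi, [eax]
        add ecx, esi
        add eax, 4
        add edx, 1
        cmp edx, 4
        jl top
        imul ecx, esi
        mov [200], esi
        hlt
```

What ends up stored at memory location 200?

-3

esi=10
ecx=6
edx=0
eax=200
esi=M[200]=28
ecx=6+28=34
eax=200+4=204
edx=0+1=1
cmp edx, 4  (cmp 1,4)
jl top: taken
esi=M[204]=12
ecx=34+12=46
eax=204+4=208
edx=1+1=2
cmp edx, 4  (cmp 2,4)
jl top: taken
esi=M[208]=-7
ecx=46+(-7)=39
eax=208+4=212
edx=2+1=3
cmp edx, 4  (cmp 3,4)
jl top: taken
esi=M[212]=-3
ecx=39+(-3)=36
eax=212+4=216
edx=3+1=4
cmp edx, 4  (cmp 4,4)
jl top: not taken
ecx=36*(-3)=-108
mov [200], esi → M[200]=-3
halt.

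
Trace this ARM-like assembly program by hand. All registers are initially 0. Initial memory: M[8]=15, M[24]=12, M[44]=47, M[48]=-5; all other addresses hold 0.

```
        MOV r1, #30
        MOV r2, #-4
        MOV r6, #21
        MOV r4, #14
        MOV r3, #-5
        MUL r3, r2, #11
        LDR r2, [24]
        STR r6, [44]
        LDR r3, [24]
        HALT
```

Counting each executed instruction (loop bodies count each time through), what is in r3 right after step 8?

-44

r1=30
r2=-4
r6=21
r4=14
r3=-5
r3=(-4)*11=-44
r2=M[24]=12
STR r6, [44] → M[44]=21
After step 8: r3 = -44.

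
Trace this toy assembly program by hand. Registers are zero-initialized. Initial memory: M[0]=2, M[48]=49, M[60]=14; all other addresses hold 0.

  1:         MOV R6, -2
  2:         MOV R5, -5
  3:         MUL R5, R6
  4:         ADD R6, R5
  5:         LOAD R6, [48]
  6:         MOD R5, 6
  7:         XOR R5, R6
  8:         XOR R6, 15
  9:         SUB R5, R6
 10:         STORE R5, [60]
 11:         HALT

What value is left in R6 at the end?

MOV R6, -2 → R6=-2
MOV R5, -5 → R5=-5
MUL R5, R6 → R5=(-5)*(-2)=10
ADD R6, R5 → R6=(-2)+10=8
LOAD R6, [48] → R6=M[48]=49
MOD R5, 6 → R5=10%6=4
XOR R5, R6 → R5=4^49=53
XOR R6, 15 → R6=49^15=62
SUB R5, R6 → R5=53-62=-9
STORE R5, [60] → M[60]=-9
halt.

62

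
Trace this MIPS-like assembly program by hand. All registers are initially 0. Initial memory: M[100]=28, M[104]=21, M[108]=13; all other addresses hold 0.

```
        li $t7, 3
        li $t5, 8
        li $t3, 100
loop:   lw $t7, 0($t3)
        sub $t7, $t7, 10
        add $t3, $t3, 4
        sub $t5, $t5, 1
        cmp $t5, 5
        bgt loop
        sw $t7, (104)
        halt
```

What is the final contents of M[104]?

3

after li $t7, 3: $t7=3
after li $t5, 8: $t5=8
after li $t3, 100: $t3=100
after lw $t7, 0($t3): $t7=M[100]=28
after sub $t7, $t7, 10: $t7=28-10=18
after add $t3, $t3, 4: $t3=100+4=104
after sub $t5, $t5, 1: $t5=8-1=7
cmp $t5, 5  (cmp 7,5)
bgt loop: taken
after lw $t7, 0($t3): $t7=M[104]=21
after sub $t7, $t7, 10: $t7=21-10=11
after add $t3, $t3, 4: $t3=104+4=108
after sub $t5, $t5, 1: $t5=7-1=6
cmp $t5, 5  (cmp 6,5)
bgt loop: taken
after lw $t7, 0($t3): $t7=M[108]=13
after sub $t7, $t7, 10: $t7=13-10=3
after add $t3, $t3, 4: $t3=108+4=112
after sub $t5, $t5, 1: $t5=6-1=5
cmp $t5, 5  (cmp 5,5)
bgt loop: not taken
sw $t7, (104) → M[104]=3
halt.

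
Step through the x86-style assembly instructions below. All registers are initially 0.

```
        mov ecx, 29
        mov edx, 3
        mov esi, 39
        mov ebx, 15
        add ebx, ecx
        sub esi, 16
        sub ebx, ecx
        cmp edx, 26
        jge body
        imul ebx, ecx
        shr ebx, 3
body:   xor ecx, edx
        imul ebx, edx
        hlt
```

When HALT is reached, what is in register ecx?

mov ecx, 29 → ecx=29
mov edx, 3 → edx=3
mov esi, 39 → esi=39
mov ebx, 15 → ebx=15
add ebx, ecx → ebx=15+29=44
sub esi, 16 → esi=39-16=23
sub ebx, ecx → ebx=44-29=15
cmp edx, 26  (cmp 3,26)
jge body: not taken
imul ebx, ecx → ebx=15*29=435
shr ebx, 3 → ebx=435>>3=54
xor ecx, edx → ecx=29^3=30
imul ebx, edx → ebx=54*3=162
halt.

30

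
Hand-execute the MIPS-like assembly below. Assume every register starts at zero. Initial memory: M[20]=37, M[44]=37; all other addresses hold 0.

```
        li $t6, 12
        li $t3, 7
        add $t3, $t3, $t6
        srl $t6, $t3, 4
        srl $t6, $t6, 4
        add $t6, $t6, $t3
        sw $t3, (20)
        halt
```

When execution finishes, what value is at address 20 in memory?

after li $t6, 12: $t6=12
after li $t3, 7: $t3=7
after add $t3, $t3, $t6: $t3=7+12=19
after srl $t6, $t3, 4: $t6=19>>4=1
after srl $t6, $t6, 4: $t6=1>>4=0
after add $t6, $t6, $t3: $t6=0+19=19
sw $t3, (20) → M[20]=19
halt.

19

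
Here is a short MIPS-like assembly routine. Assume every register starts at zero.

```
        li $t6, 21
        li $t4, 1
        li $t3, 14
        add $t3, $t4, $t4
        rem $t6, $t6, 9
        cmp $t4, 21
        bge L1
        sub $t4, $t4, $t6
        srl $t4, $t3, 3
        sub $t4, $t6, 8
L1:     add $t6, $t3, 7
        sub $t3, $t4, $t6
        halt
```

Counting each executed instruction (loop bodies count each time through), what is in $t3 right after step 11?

2

$t6=21
$t4=1
$t3=14
$t3=1+1=2
$t6=21%9=3
cmp $t4, 21  (cmp 1,21)
bge L1: not taken
$t4=1-3=-2
$t4=2>>3=0
$t4=3-8=-5
$t6=2+7=9
After step 11: $t3 = 2.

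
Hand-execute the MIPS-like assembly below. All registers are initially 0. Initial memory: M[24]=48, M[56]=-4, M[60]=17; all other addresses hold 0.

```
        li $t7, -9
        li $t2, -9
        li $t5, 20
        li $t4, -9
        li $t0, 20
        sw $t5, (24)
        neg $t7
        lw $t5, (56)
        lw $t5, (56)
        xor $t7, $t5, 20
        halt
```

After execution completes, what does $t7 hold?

-24

after li $t7, -9: $t7=-9
after li $t2, -9: $t2=-9
after li $t5, 20: $t5=20
after li $t4, -9: $t4=-9
after li $t0, 20: $t0=20
sw $t5, (24) → M[24]=20
after neg $t7: $t7=-(-9)=9
after lw $t5, (56): $t5=M[56]=-4
after lw $t5, (56): $t5=M[56]=-4
after xor $t7, $t5, 20: $t7=(-4)^20=-24
halt.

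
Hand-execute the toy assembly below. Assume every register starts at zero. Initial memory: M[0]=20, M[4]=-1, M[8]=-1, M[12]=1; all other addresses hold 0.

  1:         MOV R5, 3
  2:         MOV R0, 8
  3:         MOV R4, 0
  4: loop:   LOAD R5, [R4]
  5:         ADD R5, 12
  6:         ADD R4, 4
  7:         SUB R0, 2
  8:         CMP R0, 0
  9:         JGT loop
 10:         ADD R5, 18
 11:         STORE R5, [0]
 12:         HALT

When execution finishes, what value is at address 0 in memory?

31

after MOV R5, 3: R5=3
after MOV R0, 8: R0=8
after MOV R4, 0: R4=0
after LOAD R5, [R4]: R5=M[0]=20
after ADD R5, 12: R5=20+12=32
after ADD R4, 4: R4=0+4=4
after SUB R0, 2: R0=8-2=6
CMP R0, 0  (cmp 6,0)
JGT loop: taken
after LOAD R5, [R4]: R5=M[4]=-1
after ADD R5, 12: R5=(-1)+12=11
after ADD R4, 4: R4=4+4=8
after SUB R0, 2: R0=6-2=4
CMP R0, 0  (cmp 4,0)
JGT loop: taken
after LOAD R5, [R4]: R5=M[8]=-1
after ADD R5, 12: R5=(-1)+12=11
after ADD R4, 4: R4=8+4=12
after SUB R0, 2: R0=4-2=2
CMP R0, 0  (cmp 2,0)
JGT loop: taken
after LOAD R5, [R4]: R5=M[12]=1
after ADD R5, 12: R5=1+12=13
after ADD R4, 4: R4=12+4=16
after SUB R0, 2: R0=2-2=0
CMP R0, 0  (cmp 0,0)
JGT loop: not taken
after ADD R5, 18: R5=13+18=31
STORE R5, [0] → M[0]=31
halt.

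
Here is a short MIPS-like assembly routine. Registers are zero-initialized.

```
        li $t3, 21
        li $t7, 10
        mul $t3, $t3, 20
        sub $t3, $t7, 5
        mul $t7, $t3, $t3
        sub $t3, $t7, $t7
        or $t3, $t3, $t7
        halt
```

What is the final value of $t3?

25

after li $t3, 21: $t3=21
after li $t7, 10: $t7=10
after mul $t3, $t3, 20: $t3=21*20=420
after sub $t3, $t7, 5: $t3=10-5=5
after mul $t7, $t3, $t3: $t7=5*5=25
after sub $t3, $t7, $t7: $t3=25-25=0
after or $t3, $t3, $t7: $t3=0|25=25
halt.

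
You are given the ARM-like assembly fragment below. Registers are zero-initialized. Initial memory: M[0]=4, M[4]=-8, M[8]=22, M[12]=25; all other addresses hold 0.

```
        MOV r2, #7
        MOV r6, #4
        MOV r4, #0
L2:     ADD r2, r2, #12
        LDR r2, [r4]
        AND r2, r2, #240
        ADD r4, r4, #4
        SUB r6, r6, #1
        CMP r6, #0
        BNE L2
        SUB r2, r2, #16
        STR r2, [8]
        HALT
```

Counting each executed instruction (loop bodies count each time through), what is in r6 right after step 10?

3

after MOV r2, #7: r2=7
after MOV r6, #4: r6=4
after MOV r4, #0: r4=0
after ADD r2, r2, #12: r2=7+12=19
after LDR r2, [r4]: r2=M[0]=4
after AND r2, r2, #240: r2=4&240=0
after ADD r4, r4, #4: r4=0+4=4
after SUB r6, r6, #1: r6=4-1=3
CMP r6, #0  (cmp 3,0)
BNE L2: taken
After step 10: r6 = 3.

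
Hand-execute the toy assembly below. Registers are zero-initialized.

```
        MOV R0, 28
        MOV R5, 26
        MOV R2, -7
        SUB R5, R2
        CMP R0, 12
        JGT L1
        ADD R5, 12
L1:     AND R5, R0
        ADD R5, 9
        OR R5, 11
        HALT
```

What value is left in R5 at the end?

R0=28
R5=26
R2=-7
R5=26-(-7)=33
CMP R0, 12  (cmp 28,12)
JGT L1: taken
R5=33&28=0
R5=0+9=9
R5=9|11=11
halt.

11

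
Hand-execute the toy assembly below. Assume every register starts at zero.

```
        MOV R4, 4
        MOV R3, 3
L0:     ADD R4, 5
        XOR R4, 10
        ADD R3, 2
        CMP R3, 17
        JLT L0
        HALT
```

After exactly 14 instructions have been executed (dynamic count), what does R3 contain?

after MOV R4, 4: R4=4
after MOV R3, 3: R3=3
after ADD R4, 5: R4=4+5=9
after XOR R4, 10: R4=9^10=3
after ADD R3, 2: R3=3+2=5
CMP R3, 17  (cmp 5,17)
JLT L0: taken
after ADD R4, 5: R4=3+5=8
after XOR R4, 10: R4=8^10=2
after ADD R3, 2: R3=5+2=7
CMP R3, 17  (cmp 7,17)
JLT L0: taken
after ADD R4, 5: R4=2+5=7
after XOR R4, 10: R4=7^10=13
After step 14: R3 = 7.

7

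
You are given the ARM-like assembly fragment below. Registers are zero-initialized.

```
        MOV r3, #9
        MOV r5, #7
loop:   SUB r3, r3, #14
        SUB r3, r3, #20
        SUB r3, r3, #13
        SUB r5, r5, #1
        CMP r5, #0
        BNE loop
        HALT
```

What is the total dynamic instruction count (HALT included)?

45

after MOV r3, #9: r3=9
after MOV r5, #7: r5=7
after SUB r3, r3, #14: r3=9-14=-5
after SUB r3, r3, #20: r3=(-5)-20=-25
after SUB r3, r3, #13: r3=(-25)-13=-38
after SUB r5, r5, #1: r5=7-1=6
CMP r5, #0  (cmp 6,0)
BNE loop: taken
after SUB r3, r3, #14: r3=(-38)-14=-52
after SUB r3, r3, #20: r3=(-52)-20=-72
after SUB r3, r3, #13: r3=(-72)-13=-85
after SUB r5, r5, #1: r5=6-1=5
CMP r5, #0  (cmp 5,0)
BNE loop: taken
after SUB r3, r3, #14: r3=(-85)-14=-99
after SUB r3, r3, #20: r3=(-99)-20=-119
after SUB r3, r3, #13: r3=(-119)-13=-132
after SUB r5, r5, #1: r5=5-1=4
CMP r5, #0  (cmp 4,0)
BNE loop: taken
after SUB r3, r3, #14: r3=(-132)-14=-146
after SUB r3, r3, #20: r3=(-146)-20=-166
after SUB r3, r3, #13: r3=(-166)-13=-179
after SUB r5, r5, #1: r5=4-1=3
CMP r5, #0  (cmp 3,0)
BNE loop: taken
after SUB r3, r3, #14: r3=(-179)-14=-193
after SUB r3, r3, #20: r3=(-193)-20=-213
after SUB r3, r3, #13: r3=(-213)-13=-226
after SUB r5, r5, #1: r5=3-1=2
CMP r5, #0  (cmp 2,0)
BNE loop: taken
after SUB r3, r3, #14: r3=(-226)-14=-240
after SUB r3, r3, #20: r3=(-240)-20=-260
after SUB r3, r3, #13: r3=(-260)-13=-273
after SUB r5, r5, #1: r5=2-1=1
CMP r5, #0  (cmp 1,0)
BNE loop: taken
after SUB r3, r3, #14: r3=(-273)-14=-287
after SUB r3, r3, #20: r3=(-287)-20=-307
after SUB r3, r3, #13: r3=(-307)-13=-320
after SUB r5, r5, #1: r5=1-1=0
CMP r5, #0  (cmp 0,0)
BNE loop: not taken
halt.
Total executed instructions: 45.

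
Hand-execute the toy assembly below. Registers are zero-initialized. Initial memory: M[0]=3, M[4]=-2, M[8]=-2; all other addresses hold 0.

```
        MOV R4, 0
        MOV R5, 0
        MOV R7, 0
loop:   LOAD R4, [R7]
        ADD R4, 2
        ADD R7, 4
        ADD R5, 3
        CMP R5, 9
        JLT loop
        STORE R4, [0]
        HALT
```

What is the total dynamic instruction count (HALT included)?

R4=0
R5=0
R7=0
R4=M[0]=3
R4=3+2=5
R7=0+4=4
R5=0+3=3
CMP R5, 9  (cmp 3,9)
JLT loop: taken
R4=M[4]=-2
R4=(-2)+2=0
R7=4+4=8
R5=3+3=6
CMP R5, 9  (cmp 6,9)
JLT loop: taken
R4=M[8]=-2
R4=(-2)+2=0
R7=8+4=12
R5=6+3=9
CMP R5, 9  (cmp 9,9)
JLT loop: not taken
STORE R4, [0] → M[0]=0
halt.
Total executed instructions: 23.

23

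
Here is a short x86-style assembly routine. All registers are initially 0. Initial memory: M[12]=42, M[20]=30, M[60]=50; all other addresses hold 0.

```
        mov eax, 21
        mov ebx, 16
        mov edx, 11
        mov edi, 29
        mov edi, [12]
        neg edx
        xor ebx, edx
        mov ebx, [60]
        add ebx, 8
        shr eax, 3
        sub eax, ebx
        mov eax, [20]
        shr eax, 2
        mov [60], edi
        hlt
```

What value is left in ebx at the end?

after mov eax, 21: eax=21
after mov ebx, 16: ebx=16
after mov edx, 11: edx=11
after mov edi, 29: edi=29
after mov edi, [12]: edi=M[12]=42
after neg edx: edx=-(11)=-11
after xor ebx, edx: ebx=16^(-11)=-27
after mov ebx, [60]: ebx=M[60]=50
after add ebx, 8: ebx=50+8=58
after shr eax, 3: eax=21>>3=2
after sub eax, ebx: eax=2-58=-56
after mov eax, [20]: eax=M[20]=30
after shr eax, 2: eax=30>>2=7
mov [60], edi → M[60]=42
halt.

58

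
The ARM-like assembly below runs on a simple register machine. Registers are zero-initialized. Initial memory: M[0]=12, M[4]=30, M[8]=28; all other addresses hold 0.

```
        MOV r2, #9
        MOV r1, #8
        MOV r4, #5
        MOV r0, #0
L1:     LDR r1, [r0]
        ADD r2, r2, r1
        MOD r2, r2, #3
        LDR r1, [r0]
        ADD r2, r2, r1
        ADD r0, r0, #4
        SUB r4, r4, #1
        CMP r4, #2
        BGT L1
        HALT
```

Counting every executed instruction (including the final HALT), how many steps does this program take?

32

MOV r2, #9 → r2=9
MOV r1, #8 → r1=8
MOV r4, #5 → r4=5
MOV r0, #0 → r0=0
LDR r1, [r0] → r1=M[0]=12
ADD r2, r2, r1 → r2=9+12=21
MOD r2, r2, #3 → r2=21%3=0
LDR r1, [r0] → r1=M[0]=12
ADD r2, r2, r1 → r2=0+12=12
ADD r0, r0, #4 → r0=0+4=4
SUB r4, r4, #1 → r4=5-1=4
CMP r4, #2  (cmp 4,2)
BGT L1: taken
LDR r1, [r0] → r1=M[4]=30
ADD r2, r2, r1 → r2=12+30=42
MOD r2, r2, #3 → r2=42%3=0
LDR r1, [r0] → r1=M[4]=30
ADD r2, r2, r1 → r2=0+30=30
ADD r0, r0, #4 → r0=4+4=8
SUB r4, r4, #1 → r4=4-1=3
CMP r4, #2  (cmp 3,2)
BGT L1: taken
LDR r1, [r0] → r1=M[8]=28
ADD r2, r2, r1 → r2=30+28=58
MOD r2, r2, #3 → r2=58%3=1
LDR r1, [r0] → r1=M[8]=28
ADD r2, r2, r1 → r2=1+28=29
ADD r0, r0, #4 → r0=8+4=12
SUB r4, r4, #1 → r4=3-1=2
CMP r4, #2  (cmp 2,2)
BGT L1: not taken
halt.
Total executed instructions: 32.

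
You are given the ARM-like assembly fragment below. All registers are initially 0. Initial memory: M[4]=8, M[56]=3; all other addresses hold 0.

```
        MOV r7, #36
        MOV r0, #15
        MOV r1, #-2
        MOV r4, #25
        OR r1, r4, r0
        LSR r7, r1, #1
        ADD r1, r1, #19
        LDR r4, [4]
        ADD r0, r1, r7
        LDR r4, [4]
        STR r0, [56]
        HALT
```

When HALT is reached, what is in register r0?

65

after MOV r7, #36: r7=36
after MOV r0, #15: r0=15
after MOV r1, #-2: r1=-2
after MOV r4, #25: r4=25
after OR r1, r4, r0: r1=25|15=31
after LSR r7, r1, #1: r7=31>>1=15
after ADD r1, r1, #19: r1=31+19=50
after LDR r4, [4]: r4=M[4]=8
after ADD r0, r1, r7: r0=50+15=65
after LDR r4, [4]: r4=M[4]=8
STR r0, [56] → M[56]=65
halt.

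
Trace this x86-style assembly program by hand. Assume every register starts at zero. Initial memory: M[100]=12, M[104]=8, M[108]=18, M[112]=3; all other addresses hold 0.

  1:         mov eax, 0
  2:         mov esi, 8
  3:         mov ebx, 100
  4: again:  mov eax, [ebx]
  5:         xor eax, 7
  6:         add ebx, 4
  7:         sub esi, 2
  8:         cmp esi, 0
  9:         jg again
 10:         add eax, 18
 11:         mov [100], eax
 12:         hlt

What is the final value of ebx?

116

mov eax, 0 → eax=0
mov esi, 8 → esi=8
mov ebx, 100 → ebx=100
mov eax, [ebx] → eax=M[100]=12
xor eax, 7 → eax=12^7=11
add ebx, 4 → ebx=100+4=104
sub esi, 2 → esi=8-2=6
cmp esi, 0  (cmp 6,0)
jg again: taken
mov eax, [ebx] → eax=M[104]=8
xor eax, 7 → eax=8^7=15
add ebx, 4 → ebx=104+4=108
sub esi, 2 → esi=6-2=4
cmp esi, 0  (cmp 4,0)
jg again: taken
mov eax, [ebx] → eax=M[108]=18
xor eax, 7 → eax=18^7=21
add ebx, 4 → ebx=108+4=112
sub esi, 2 → esi=4-2=2
cmp esi, 0  (cmp 2,0)
jg again: taken
mov eax, [ebx] → eax=M[112]=3
xor eax, 7 → eax=3^7=4
add ebx, 4 → ebx=112+4=116
sub esi, 2 → esi=2-2=0
cmp esi, 0  (cmp 0,0)
jg again: not taken
add eax, 18 → eax=4+18=22
mov [100], eax → M[100]=22
halt.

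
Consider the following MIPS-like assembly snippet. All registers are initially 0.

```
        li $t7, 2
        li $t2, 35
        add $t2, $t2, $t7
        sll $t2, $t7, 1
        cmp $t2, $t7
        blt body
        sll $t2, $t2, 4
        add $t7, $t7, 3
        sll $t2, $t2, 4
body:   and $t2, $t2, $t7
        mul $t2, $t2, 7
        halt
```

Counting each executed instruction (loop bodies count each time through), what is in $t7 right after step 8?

5

after li $t7, 2: $t7=2
after li $t2, 35: $t2=35
after add $t2, $t2, $t7: $t2=35+2=37
after sll $t2, $t7, 1: $t2=2<<1=4
cmp $t2, $t7  (cmp 4,2)
blt body: not taken
after sll $t2, $t2, 4: $t2=4<<4=64
after add $t7, $t7, 3: $t7=2+3=5
After step 8: $t7 = 5.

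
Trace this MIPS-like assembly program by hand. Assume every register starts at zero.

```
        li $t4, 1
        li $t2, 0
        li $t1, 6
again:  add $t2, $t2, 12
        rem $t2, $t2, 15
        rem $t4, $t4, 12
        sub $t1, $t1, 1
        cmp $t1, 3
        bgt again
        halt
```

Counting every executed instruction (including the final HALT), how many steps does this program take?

after li $t4, 1: $t4=1
after li $t2, 0: $t2=0
after li $t1, 6: $t1=6
after add $t2, $t2, 12: $t2=0+12=12
after rem $t2, $t2, 15: $t2=12%15=12
after rem $t4, $t4, 12: $t4=1%12=1
after sub $t1, $t1, 1: $t1=6-1=5
cmp $t1, 3  (cmp 5,3)
bgt again: taken
after add $t2, $t2, 12: $t2=12+12=24
after rem $t2, $t2, 15: $t2=24%15=9
after rem $t4, $t4, 12: $t4=1%12=1
after sub $t1, $t1, 1: $t1=5-1=4
cmp $t1, 3  (cmp 4,3)
bgt again: taken
after add $t2, $t2, 12: $t2=9+12=21
after rem $t2, $t2, 15: $t2=21%15=6
after rem $t4, $t4, 12: $t4=1%12=1
after sub $t1, $t1, 1: $t1=4-1=3
cmp $t1, 3  (cmp 3,3)
bgt again: not taken
halt.
Total executed instructions: 22.

22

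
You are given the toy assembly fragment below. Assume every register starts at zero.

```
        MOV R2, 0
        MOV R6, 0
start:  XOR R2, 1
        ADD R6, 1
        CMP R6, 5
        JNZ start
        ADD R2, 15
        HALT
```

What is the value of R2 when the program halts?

R2=0
R6=0
R2=0^1=1
R6=0+1=1
CMP R6, 5  (cmp 1,5)
JNZ start: taken
R2=1^1=0
R6=1+1=2
CMP R6, 5  (cmp 2,5)
JNZ start: taken
R2=0^1=1
R6=2+1=3
CMP R6, 5  (cmp 3,5)
JNZ start: taken
R2=1^1=0
R6=3+1=4
CMP R6, 5  (cmp 4,5)
JNZ start: taken
R2=0^1=1
R6=4+1=5
CMP R6, 5  (cmp 5,5)
JNZ start: not taken
R2=1+15=16
halt.

16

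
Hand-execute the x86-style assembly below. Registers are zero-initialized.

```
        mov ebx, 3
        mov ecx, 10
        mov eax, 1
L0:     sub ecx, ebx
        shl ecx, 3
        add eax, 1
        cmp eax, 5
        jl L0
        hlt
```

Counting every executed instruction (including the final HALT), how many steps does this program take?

24

after mov ebx, 3: ebx=3
after mov ecx, 10: ecx=10
after mov eax, 1: eax=1
after sub ecx, ebx: ecx=10-3=7
after shl ecx, 3: ecx=7<<3=56
after add eax, 1: eax=1+1=2
cmp eax, 5  (cmp 2,5)
jl L0: taken
after sub ecx, ebx: ecx=56-3=53
after shl ecx, 3: ecx=53<<3=424
after add eax, 1: eax=2+1=3
cmp eax, 5  (cmp 3,5)
jl L0: taken
after sub ecx, ebx: ecx=424-3=421
after shl ecx, 3: ecx=421<<3=3368
after add eax, 1: eax=3+1=4
cmp eax, 5  (cmp 4,5)
jl L0: taken
after sub ecx, ebx: ecx=3368-3=3365
after shl ecx, 3: ecx=3365<<3=26920
after add eax, 1: eax=4+1=5
cmp eax, 5  (cmp 5,5)
jl L0: not taken
halt.
Total executed instructions: 24.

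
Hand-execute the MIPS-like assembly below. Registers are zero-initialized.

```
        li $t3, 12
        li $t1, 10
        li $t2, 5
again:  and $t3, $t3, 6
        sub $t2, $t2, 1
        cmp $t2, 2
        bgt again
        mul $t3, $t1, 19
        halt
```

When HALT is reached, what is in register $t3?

li $t3, 12 → $t3=12
li $t1, 10 → $t1=10
li $t2, 5 → $t2=5
and $t3, $t3, 6 → $t3=12&6=4
sub $t2, $t2, 1 → $t2=5-1=4
cmp $t2, 2  (cmp 4,2)
bgt again: taken
and $t3, $t3, 6 → $t3=4&6=4
sub $t2, $t2, 1 → $t2=4-1=3
cmp $t2, 2  (cmp 3,2)
bgt again: taken
and $t3, $t3, 6 → $t3=4&6=4
sub $t2, $t2, 1 → $t2=3-1=2
cmp $t2, 2  (cmp 2,2)
bgt again: not taken
mul $t3, $t1, 19 → $t3=10*19=190
halt.

190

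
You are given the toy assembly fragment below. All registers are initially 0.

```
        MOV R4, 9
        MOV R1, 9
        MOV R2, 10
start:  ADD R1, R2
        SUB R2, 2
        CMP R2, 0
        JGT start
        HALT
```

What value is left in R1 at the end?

39

MOV R4, 9 → R4=9
MOV R1, 9 → R1=9
MOV R2, 10 → R2=10
ADD R1, R2 → R1=9+10=19
SUB R2, 2 → R2=10-2=8
CMP R2, 0  (cmp 8,0)
JGT start: taken
ADD R1, R2 → R1=19+8=27
SUB R2, 2 → R2=8-2=6
CMP R2, 0  (cmp 6,0)
JGT start: taken
ADD R1, R2 → R1=27+6=33
SUB R2, 2 → R2=6-2=4
CMP R2, 0  (cmp 4,0)
JGT start: taken
ADD R1, R2 → R1=33+4=37
SUB R2, 2 → R2=4-2=2
CMP R2, 0  (cmp 2,0)
JGT start: taken
ADD R1, R2 → R1=37+2=39
SUB R2, 2 → R2=2-2=0
CMP R2, 0  (cmp 0,0)
JGT start: not taken
halt.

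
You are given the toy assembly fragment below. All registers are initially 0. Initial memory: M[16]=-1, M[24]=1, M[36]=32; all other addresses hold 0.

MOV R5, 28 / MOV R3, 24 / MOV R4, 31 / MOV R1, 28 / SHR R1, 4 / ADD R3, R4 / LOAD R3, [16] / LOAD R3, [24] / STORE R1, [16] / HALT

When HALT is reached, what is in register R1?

MOV R5, 28 → R5=28
MOV R3, 24 → R3=24
MOV R4, 31 → R4=31
MOV R1, 28 → R1=28
SHR R1, 4 → R1=28>>4=1
ADD R3, R4 → R3=24+31=55
LOAD R3, [16] → R3=M[16]=-1
LOAD R3, [24] → R3=M[24]=1
STORE R1, [16] → M[16]=1
halt.

1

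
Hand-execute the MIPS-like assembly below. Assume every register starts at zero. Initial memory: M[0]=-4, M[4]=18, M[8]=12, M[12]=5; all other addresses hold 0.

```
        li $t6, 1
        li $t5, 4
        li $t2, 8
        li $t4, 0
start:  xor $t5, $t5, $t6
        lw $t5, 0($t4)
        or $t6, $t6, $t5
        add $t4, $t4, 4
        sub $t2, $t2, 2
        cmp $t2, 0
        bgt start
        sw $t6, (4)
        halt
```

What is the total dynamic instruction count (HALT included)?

34

after li $t6, 1: $t6=1
after li $t5, 4: $t5=4
after li $t2, 8: $t2=8
after li $t4, 0: $t4=0
after xor $t5, $t5, $t6: $t5=4^1=5
after lw $t5, 0($t4): $t5=M[0]=-4
after or $t6, $t6, $t5: $t6=1|(-4)=-3
after add $t4, $t4, 4: $t4=0+4=4
after sub $t2, $t2, 2: $t2=8-2=6
cmp $t2, 0  (cmp 6,0)
bgt start: taken
after xor $t5, $t5, $t6: $t5=(-4)^(-3)=1
after lw $t5, 0($t4): $t5=M[4]=18
after or $t6, $t6, $t5: $t6=(-3)|18=-1
after add $t4, $t4, 4: $t4=4+4=8
after sub $t2, $t2, 2: $t2=6-2=4
cmp $t2, 0  (cmp 4,0)
bgt start: taken
after xor $t5, $t5, $t6: $t5=18^(-1)=-19
after lw $t5, 0($t4): $t5=M[8]=12
after or $t6, $t6, $t5: $t6=(-1)|12=-1
after add $t4, $t4, 4: $t4=8+4=12
after sub $t2, $t2, 2: $t2=4-2=2
cmp $t2, 0  (cmp 2,0)
bgt start: taken
after xor $t5, $t5, $t6: $t5=12^(-1)=-13
after lw $t5, 0($t4): $t5=M[12]=5
after or $t6, $t6, $t5: $t6=(-1)|5=-1
after add $t4, $t4, 4: $t4=12+4=16
after sub $t2, $t2, 2: $t2=2-2=0
cmp $t2, 0  (cmp 0,0)
bgt start: not taken
sw $t6, (4) → M[4]=-1
halt.
Total executed instructions: 34.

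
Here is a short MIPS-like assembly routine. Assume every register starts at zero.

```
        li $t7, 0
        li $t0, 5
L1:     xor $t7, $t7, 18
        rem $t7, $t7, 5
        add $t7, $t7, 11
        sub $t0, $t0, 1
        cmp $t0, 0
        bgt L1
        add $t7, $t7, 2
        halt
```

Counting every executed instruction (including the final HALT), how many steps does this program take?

$t7=0
$t0=5
$t7=0^18=18
$t7=18%5=3
$t7=3+11=14
$t0=5-1=4
cmp $t0, 0  (cmp 4,0)
bgt L1: taken
$t7=14^18=28
$t7=28%5=3
$t7=3+11=14
$t0=4-1=3
cmp $t0, 0  (cmp 3,0)
bgt L1: taken
$t7=14^18=28
$t7=28%5=3
$t7=3+11=14
$t0=3-1=2
cmp $t0, 0  (cmp 2,0)
bgt L1: taken
$t7=14^18=28
$t7=28%5=3
$t7=3+11=14
$t0=2-1=1
cmp $t0, 0  (cmp 1,0)
bgt L1: taken
$t7=14^18=28
$t7=28%5=3
$t7=3+11=14
$t0=1-1=0
cmp $t0, 0  (cmp 0,0)
bgt L1: not taken
$t7=14+2=16
halt.
Total executed instructions: 34.

34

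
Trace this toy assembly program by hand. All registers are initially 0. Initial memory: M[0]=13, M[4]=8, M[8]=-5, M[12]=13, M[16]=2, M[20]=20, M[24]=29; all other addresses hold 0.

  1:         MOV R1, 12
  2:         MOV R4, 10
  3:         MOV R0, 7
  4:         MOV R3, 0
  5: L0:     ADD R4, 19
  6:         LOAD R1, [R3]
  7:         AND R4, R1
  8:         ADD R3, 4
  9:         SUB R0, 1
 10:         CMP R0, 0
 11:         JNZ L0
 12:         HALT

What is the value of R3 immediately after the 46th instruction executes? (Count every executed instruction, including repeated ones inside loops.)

after MOV R1, 12: R1=12
after MOV R4, 10: R4=10
after MOV R0, 7: R0=7
after MOV R3, 0: R3=0
after ADD R4, 19: R4=10+19=29
after LOAD R1, [R3]: R1=M[0]=13
after AND R4, R1: R4=29&13=13
after ADD R3, 4: R3=0+4=4
after SUB R0, 1: R0=7-1=6
CMP R0, 0  (cmp 6,0)
JNZ L0: taken
after ADD R4, 19: R4=13+19=32
after LOAD R1, [R3]: R1=M[4]=8
after AND R4, R1: R4=32&8=0
after ADD R3, 4: R3=4+4=8
after SUB R0, 1: R0=6-1=5
CMP R0, 0  (cmp 5,0)
JNZ L0: taken
after ADD R4, 19: R4=0+19=19
after LOAD R1, [R3]: R1=M[8]=-5
after AND R4, R1: R4=19&(-5)=19
after ADD R3, 4: R3=8+4=12
after SUB R0, 1: R0=5-1=4
CMP R0, 0  (cmp 4,0)
JNZ L0: taken
after ADD R4, 19: R4=19+19=38
after LOAD R1, [R3]: R1=M[12]=13
after AND R4, R1: R4=38&13=4
after ADD R3, 4: R3=12+4=16
after SUB R0, 1: R0=4-1=3
CMP R0, 0  (cmp 3,0)
JNZ L0: taken
after ADD R4, 19: R4=4+19=23
after LOAD R1, [R3]: R1=M[16]=2
after AND R4, R1: R4=23&2=2
after ADD R3, 4: R3=16+4=20
after SUB R0, 1: R0=3-1=2
CMP R0, 0  (cmp 2,0)
JNZ L0: taken
after ADD R4, 19: R4=2+19=21
after LOAD R1, [R3]: R1=M[20]=20
after AND R4, R1: R4=21&20=20
after ADD R3, 4: R3=20+4=24
after SUB R0, 1: R0=2-1=1
CMP R0, 0  (cmp 1,0)
JNZ L0: taken
After step 46: R3 = 24.

24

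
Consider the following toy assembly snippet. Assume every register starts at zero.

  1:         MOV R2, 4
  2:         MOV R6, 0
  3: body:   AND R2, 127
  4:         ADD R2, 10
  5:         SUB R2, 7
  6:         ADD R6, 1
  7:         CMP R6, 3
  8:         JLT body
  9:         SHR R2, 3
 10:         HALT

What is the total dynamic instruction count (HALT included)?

R2=4
R6=0
R2=4&127=4
R2=4+10=14
R2=14-7=7
R6=0+1=1
CMP R6, 3  (cmp 1,3)
JLT body: taken
R2=7&127=7
R2=7+10=17
R2=17-7=10
R6=1+1=2
CMP R6, 3  (cmp 2,3)
JLT body: taken
R2=10&127=10
R2=10+10=20
R2=20-7=13
R6=2+1=3
CMP R6, 3  (cmp 3,3)
JLT body: not taken
R2=13>>3=1
halt.
Total executed instructions: 22.

22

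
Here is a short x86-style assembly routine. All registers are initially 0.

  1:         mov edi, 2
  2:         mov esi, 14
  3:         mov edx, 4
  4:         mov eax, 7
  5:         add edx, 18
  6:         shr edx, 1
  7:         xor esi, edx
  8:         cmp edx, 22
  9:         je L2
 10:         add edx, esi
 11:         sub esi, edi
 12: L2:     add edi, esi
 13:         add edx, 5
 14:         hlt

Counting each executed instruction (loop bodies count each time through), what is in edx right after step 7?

mov edi, 2 → edi=2
mov esi, 14 → esi=14
mov edx, 4 → edx=4
mov eax, 7 → eax=7
add edx, 18 → edx=4+18=22
shr edx, 1 → edx=22>>1=11
xor esi, edx → esi=14^11=5
After step 7: edx = 11.

11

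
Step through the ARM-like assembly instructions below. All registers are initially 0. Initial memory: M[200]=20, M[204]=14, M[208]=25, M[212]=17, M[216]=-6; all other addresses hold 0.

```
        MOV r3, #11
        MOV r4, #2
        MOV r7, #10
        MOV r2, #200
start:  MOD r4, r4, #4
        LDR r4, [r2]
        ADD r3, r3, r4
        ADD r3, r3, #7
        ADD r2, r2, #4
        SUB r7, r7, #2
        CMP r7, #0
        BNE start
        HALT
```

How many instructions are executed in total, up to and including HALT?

45

r3=11
r4=2
r7=10
r2=200
r4=2%4=2
r4=M[200]=20
r3=11+20=31
r3=31+7=38
r2=200+4=204
r7=10-2=8
CMP r7, #0  (cmp 8,0)
BNE start: taken
r4=20%4=0
r4=M[204]=14
r3=38+14=52
r3=52+7=59
r2=204+4=208
r7=8-2=6
CMP r7, #0  (cmp 6,0)
BNE start: taken
r4=14%4=2
r4=M[208]=25
r3=59+25=84
r3=84+7=91
r2=208+4=212
r7=6-2=4
CMP r7, #0  (cmp 4,0)
BNE start: taken
r4=25%4=1
r4=M[212]=17
r3=91+17=108
r3=108+7=115
r2=212+4=216
r7=4-2=2
CMP r7, #0  (cmp 2,0)
BNE start: taken
r4=17%4=1
r4=M[216]=-6
r3=115+(-6)=109
r3=109+7=116
r2=216+4=220
r7=2-2=0
CMP r7, #0  (cmp 0,0)
BNE start: not taken
halt.
Total executed instructions: 45.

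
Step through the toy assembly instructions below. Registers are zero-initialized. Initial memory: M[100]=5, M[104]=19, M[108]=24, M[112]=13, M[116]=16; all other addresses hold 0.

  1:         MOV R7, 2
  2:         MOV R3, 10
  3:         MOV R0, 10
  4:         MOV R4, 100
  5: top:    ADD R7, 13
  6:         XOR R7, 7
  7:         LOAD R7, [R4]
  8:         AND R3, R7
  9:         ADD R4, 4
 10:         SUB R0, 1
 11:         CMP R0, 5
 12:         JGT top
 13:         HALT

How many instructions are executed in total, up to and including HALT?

MOV R7, 2 → R7=2
MOV R3, 10 → R3=10
MOV R0, 10 → R0=10
MOV R4, 100 → R4=100
ADD R7, 13 → R7=2+13=15
XOR R7, 7 → R7=15^7=8
LOAD R7, [R4] → R7=M[100]=5
AND R3, R7 → R3=10&5=0
ADD R4, 4 → R4=100+4=104
SUB R0, 1 → R0=10-1=9
CMP R0, 5  (cmp 9,5)
JGT top: taken
ADD R7, 13 → R7=5+13=18
XOR R7, 7 → R7=18^7=21
LOAD R7, [R4] → R7=M[104]=19
AND R3, R7 → R3=0&19=0
ADD R4, 4 → R4=104+4=108
SUB R0, 1 → R0=9-1=8
CMP R0, 5  (cmp 8,5)
JGT top: taken
ADD R7, 13 → R7=19+13=32
XOR R7, 7 → R7=32^7=39
LOAD R7, [R4] → R7=M[108]=24
AND R3, R7 → R3=0&24=0
ADD R4, 4 → R4=108+4=112
SUB R0, 1 → R0=8-1=7
CMP R0, 5  (cmp 7,5)
JGT top: taken
ADD R7, 13 → R7=24+13=37
XOR R7, 7 → R7=37^7=34
LOAD R7, [R4] → R7=M[112]=13
AND R3, R7 → R3=0&13=0
ADD R4, 4 → R4=112+4=116
SUB R0, 1 → R0=7-1=6
CMP R0, 5  (cmp 6,5)
JGT top: taken
ADD R7, 13 → R7=13+13=26
XOR R7, 7 → R7=26^7=29
LOAD R7, [R4] → R7=M[116]=16
AND R3, R7 → R3=0&16=0
ADD R4, 4 → R4=116+4=120
SUB R0, 1 → R0=6-1=5
CMP R0, 5  (cmp 5,5)
JGT top: not taken
halt.
Total executed instructions: 45.

45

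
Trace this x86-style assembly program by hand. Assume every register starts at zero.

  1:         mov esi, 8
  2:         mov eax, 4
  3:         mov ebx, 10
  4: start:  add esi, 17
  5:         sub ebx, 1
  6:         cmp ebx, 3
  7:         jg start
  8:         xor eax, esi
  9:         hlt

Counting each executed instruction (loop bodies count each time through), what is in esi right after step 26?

110

mov esi, 8 → esi=8
mov eax, 4 → eax=4
mov ebx, 10 → ebx=10
add esi, 17 → esi=8+17=25
sub ebx, 1 → ebx=10-1=9
cmp ebx, 3  (cmp 9,3)
jg start: taken
add esi, 17 → esi=25+17=42
sub ebx, 1 → ebx=9-1=8
cmp ebx, 3  (cmp 8,3)
jg start: taken
add esi, 17 → esi=42+17=59
sub ebx, 1 → ebx=8-1=7
cmp ebx, 3  (cmp 7,3)
jg start: taken
add esi, 17 → esi=59+17=76
sub ebx, 1 → ebx=7-1=6
cmp ebx, 3  (cmp 6,3)
jg start: taken
add esi, 17 → esi=76+17=93
sub ebx, 1 → ebx=6-1=5
cmp ebx, 3  (cmp 5,3)
jg start: taken
add esi, 17 → esi=93+17=110
sub ebx, 1 → ebx=5-1=4
cmp ebx, 3  (cmp 4,3)
After step 26: esi = 110.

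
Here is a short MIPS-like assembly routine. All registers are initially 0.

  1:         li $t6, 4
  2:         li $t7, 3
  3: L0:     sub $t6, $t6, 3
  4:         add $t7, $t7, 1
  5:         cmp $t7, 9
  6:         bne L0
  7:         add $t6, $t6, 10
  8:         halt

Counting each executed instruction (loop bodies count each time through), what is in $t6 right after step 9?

$t6=4
$t7=3
$t6=4-3=1
$t7=3+1=4
cmp $t7, 9  (cmp 4,9)
bne L0: taken
$t6=1-3=-2
$t7=4+1=5
cmp $t7, 9  (cmp 5,9)
After step 9: $t6 = -2.

-2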